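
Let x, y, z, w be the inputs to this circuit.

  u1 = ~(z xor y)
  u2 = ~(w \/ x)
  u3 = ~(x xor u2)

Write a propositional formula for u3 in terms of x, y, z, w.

~(x xor (~(w \/ x)))

u2 = ~(w \/ x)
u3 = ~(x xor u2) = ~(x xor (~(w \/ x)))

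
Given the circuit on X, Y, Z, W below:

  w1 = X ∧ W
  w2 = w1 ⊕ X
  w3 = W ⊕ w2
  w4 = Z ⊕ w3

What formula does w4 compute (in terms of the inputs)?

Z ⊕ (W ⊕ ((X ∧ W) ⊕ X))

w1 = X ∧ W
w2 = w1 ⊕ X = (X ∧ W) ⊕ X
w3 = W ⊕ w2 = W ⊕ ((X ∧ W) ⊕ X)
w4 = Z ⊕ w3 = Z ⊕ (W ⊕ ((X ∧ W) ⊕ X))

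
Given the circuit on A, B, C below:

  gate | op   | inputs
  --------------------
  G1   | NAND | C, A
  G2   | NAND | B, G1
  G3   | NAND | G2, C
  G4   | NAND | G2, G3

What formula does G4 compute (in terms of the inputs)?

(B NAND (C NAND A)) NAND ((B NAND (C NAND A)) NAND C)

G1 = C NAND A
G2 = B NAND G1 = B NAND (C NAND A)
G3 = G2 NAND C = (B NAND (C NAND A)) NAND C
G4 = G2 NAND G3 = (B NAND (C NAND A)) NAND ((B NAND (C NAND A)) NAND C)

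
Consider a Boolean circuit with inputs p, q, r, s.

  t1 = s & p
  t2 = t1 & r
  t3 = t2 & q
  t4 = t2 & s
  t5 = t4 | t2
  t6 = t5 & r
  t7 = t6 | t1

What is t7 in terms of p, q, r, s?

(((((s & p) & r) & s) | ((s & p) & r)) & r) | (s & p)

t1 = s & p
t2 = t1 & r = (s & p) & r
t4 = t2 & s = ((s & p) & r) & s
t5 = t4 | t2 = (((s & p) & r) & s) | ((s & p) & r)
t6 = t5 & r = ((((s & p) & r) & s) | ((s & p) & r)) & r
t7 = t6 | t1 = (((((s & p) & r) & s) | ((s & p) & r)) & r) | (s & p)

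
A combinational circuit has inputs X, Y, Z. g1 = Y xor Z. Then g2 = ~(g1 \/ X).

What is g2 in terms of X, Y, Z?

g1 = Y xor Z
g2 = ~(g1 \/ X) = ~((Y xor Z) \/ X)

~((Y xor Z) \/ X)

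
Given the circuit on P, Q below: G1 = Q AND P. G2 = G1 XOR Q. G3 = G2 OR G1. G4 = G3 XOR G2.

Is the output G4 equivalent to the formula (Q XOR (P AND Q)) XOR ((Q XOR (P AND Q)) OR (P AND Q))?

G1 = Q AND P
G2 = G1 XOR Q = (Q AND P) XOR Q
G3 = G2 OR G1 = ((Q AND P) XOR Q) OR (Q AND P)
G4 = G3 XOR G2 = (((Q AND P) XOR Q) OR (Q AND P)) XOR ((Q AND P) XOR Q)
At P=0, Q=0: circuit gives 0, formula gives 0.
At P=1, Q=1: circuit gives 1, formula gives 1.
Agrees on all 4 inputs.

Yes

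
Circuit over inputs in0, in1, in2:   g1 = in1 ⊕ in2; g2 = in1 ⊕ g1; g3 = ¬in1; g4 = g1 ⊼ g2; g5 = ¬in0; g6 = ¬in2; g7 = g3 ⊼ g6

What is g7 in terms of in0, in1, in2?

g3 = ¬in1
g6 = ¬in2
g7 = g3 ⊼ g6 = ¬in1 ⊼ ¬in2

¬in1 ⊼ ¬in2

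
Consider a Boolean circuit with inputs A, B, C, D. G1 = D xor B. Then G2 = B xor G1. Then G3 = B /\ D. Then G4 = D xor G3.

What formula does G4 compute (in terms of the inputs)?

D xor (B /\ D)

G3 = B /\ D
G4 = D xor G3 = D xor (B /\ D)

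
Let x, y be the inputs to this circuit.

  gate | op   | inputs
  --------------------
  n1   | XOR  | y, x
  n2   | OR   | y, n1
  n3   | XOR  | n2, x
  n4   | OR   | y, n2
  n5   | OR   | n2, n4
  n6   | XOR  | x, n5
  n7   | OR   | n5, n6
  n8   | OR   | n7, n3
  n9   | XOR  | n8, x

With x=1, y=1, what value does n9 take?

n1 = 1 XOR 1 = 0
n2 = 1 OR 0 = 1
n3 = 1 XOR 1 = 0
n4 = 1 OR 1 = 1
n5 = 1 OR 1 = 1
n6 = 1 XOR 1 = 0
n7 = 1 OR 0 = 1
n8 = 1 OR 0 = 1
n9 = 1 XOR 1 = 0

0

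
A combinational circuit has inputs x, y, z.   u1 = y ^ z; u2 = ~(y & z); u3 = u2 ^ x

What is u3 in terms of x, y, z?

(~(y & z)) ^ x

u2 = ~(y & z)
u3 = u2 ^ x = (~(y & z)) ^ x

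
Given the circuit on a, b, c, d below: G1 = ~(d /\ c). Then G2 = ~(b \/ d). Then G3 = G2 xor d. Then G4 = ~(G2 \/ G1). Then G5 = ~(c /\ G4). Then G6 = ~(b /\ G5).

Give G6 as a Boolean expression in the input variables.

G1 = ~(d /\ c)
G2 = ~(b \/ d)
G4 = ~(G2 \/ G1) = ~((~(b \/ d)) \/ (~(d /\ c)))
G5 = ~(c /\ G4) = ~(c /\ (~((~(b \/ d)) \/ (~(d /\ c)))))
G6 = ~(b /\ G5) = ~(b /\ (~(c /\ (~((~(b \/ d)) \/ (~(d /\ c)))))))

~(b /\ (~(c /\ (~((~(b \/ d)) \/ (~(d /\ c)))))))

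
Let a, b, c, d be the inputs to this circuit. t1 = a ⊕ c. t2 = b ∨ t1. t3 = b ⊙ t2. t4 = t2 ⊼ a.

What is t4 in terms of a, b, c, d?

t1 = a ⊕ c
t2 = b ∨ t1 = b ∨ (a ⊕ c)
t4 = t2 ⊼ a = (b ∨ (a ⊕ c)) ⊼ a

(b ∨ (a ⊕ c)) ⊼ a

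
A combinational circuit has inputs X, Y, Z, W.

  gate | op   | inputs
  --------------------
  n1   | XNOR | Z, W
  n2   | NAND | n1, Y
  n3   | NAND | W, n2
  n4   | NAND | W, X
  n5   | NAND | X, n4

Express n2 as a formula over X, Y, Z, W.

(Z XNOR W) NAND Y

n1 = Z XNOR W
n2 = n1 NAND Y = (Z XNOR W) NAND Y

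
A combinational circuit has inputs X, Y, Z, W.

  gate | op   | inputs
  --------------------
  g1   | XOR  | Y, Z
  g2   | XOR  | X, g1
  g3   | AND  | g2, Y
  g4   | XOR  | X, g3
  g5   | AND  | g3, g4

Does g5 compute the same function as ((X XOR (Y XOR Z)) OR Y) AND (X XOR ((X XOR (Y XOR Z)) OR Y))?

g1 = Y XOR Z
g2 = X XOR g1 = X XOR (Y XOR Z)
g3 = g2 AND Y = (X XOR (Y XOR Z)) AND Y
g4 = X XOR g3 = X XOR ((X XOR (Y XOR Z)) AND Y)
g5 = g3 AND g4 = ((X XOR (Y XOR Z)) AND Y) AND (X XOR ((X XOR (Y XOR Z)) AND Y))
At X=0, Y=0, Z=1, W=0: circuit gives 0, formula gives 1.

No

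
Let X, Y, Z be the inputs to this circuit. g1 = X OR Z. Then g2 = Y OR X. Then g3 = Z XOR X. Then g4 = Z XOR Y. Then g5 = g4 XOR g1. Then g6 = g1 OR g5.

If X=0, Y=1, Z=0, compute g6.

1

g1 = 0 OR 0 = 0
g4 = 0 XOR 1 = 1
g5 = 1 XOR 0 = 1
g6 = 0 OR 1 = 1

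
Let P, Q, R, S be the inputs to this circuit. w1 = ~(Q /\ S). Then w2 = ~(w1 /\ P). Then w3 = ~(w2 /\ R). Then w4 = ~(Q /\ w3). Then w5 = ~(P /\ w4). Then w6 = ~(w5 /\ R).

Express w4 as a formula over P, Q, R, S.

w1 = ~(Q /\ S)
w2 = ~(w1 /\ P) = ~((~(Q /\ S)) /\ P)
w3 = ~(w2 /\ R) = ~((~((~(Q /\ S)) /\ P)) /\ R)
w4 = ~(Q /\ w3) = ~(Q /\ (~((~((~(Q /\ S)) /\ P)) /\ R)))

~(Q /\ (~((~((~(Q /\ S)) /\ P)) /\ R)))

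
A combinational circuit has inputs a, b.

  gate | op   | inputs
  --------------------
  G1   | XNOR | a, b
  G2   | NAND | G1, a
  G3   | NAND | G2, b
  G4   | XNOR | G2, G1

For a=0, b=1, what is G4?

G1 = 0 XNOR 1 = 0
G2 = 0 NAND 0 = 1
G4 = 1 XNOR 0 = 0

0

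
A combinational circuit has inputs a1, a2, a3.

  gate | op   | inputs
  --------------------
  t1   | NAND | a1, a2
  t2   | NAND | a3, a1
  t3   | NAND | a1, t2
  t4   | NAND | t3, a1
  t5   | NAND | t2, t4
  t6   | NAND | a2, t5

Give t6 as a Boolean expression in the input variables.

a2 NAND ((a3 NAND a1) NAND ((a1 NAND (a3 NAND a1)) NAND a1))

t2 = a3 NAND a1
t3 = a1 NAND t2 = a1 NAND (a3 NAND a1)
t4 = t3 NAND a1 = (a1 NAND (a3 NAND a1)) NAND a1
t5 = t2 NAND t4 = (a3 NAND a1) NAND ((a1 NAND (a3 NAND a1)) NAND a1)
t6 = a2 NAND t5 = a2 NAND ((a3 NAND a1) NAND ((a1 NAND (a3 NAND a1)) NAND a1))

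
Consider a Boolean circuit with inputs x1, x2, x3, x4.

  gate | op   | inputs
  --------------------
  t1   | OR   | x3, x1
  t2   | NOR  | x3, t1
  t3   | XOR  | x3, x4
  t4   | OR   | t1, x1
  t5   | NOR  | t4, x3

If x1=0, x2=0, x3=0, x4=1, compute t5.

t1 = 0 OR 0 = 0
t4 = 0 OR 0 = 0
t5 = 0 NOR 0 = 1

1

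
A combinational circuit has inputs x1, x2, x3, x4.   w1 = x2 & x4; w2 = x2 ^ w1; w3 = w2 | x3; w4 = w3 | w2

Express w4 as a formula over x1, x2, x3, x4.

((x2 ^ (x2 & x4)) | x3) | (x2 ^ (x2 & x4))

w1 = x2 & x4
w2 = x2 ^ w1 = x2 ^ (x2 & x4)
w3 = w2 | x3 = (x2 ^ (x2 & x4)) | x3
w4 = w3 | w2 = ((x2 ^ (x2 & x4)) | x3) | (x2 ^ (x2 & x4))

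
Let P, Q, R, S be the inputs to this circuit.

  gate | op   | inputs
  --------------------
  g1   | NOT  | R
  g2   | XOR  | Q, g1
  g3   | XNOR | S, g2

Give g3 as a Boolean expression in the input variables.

S XNOR (Q XOR NOT R)

g1 = NOT R
g2 = Q XOR g1 = Q XOR NOT R
g3 = S XNOR g2 = S XNOR (Q XOR NOT R)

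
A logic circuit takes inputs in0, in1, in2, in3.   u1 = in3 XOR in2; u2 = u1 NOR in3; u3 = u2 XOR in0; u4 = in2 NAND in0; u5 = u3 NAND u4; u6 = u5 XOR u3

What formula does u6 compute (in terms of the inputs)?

((((in3 XOR in2) NOR in3) XOR in0) NAND (in2 NAND in0)) XOR (((in3 XOR in2) NOR in3) XOR in0)

u1 = in3 XOR in2
u2 = u1 NOR in3 = (in3 XOR in2) NOR in3
u3 = u2 XOR in0 = ((in3 XOR in2) NOR in3) XOR in0
u4 = in2 NAND in0
u5 = u3 NAND u4 = (((in3 XOR in2) NOR in3) XOR in0) NAND (in2 NAND in0)
u6 = u5 XOR u3 = ((((in3 XOR in2) NOR in3) XOR in0) NAND (in2 NAND in0)) XOR (((in3 XOR in2) NOR in3) XOR in0)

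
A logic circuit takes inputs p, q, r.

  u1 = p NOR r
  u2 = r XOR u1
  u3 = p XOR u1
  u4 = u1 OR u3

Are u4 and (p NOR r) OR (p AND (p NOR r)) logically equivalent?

u1 = p NOR r
u3 = p XOR u1 = p XOR (p NOR r)
u4 = u1 OR u3 = (p NOR r) OR (p XOR (p NOR r))
At p=1, q=0, r=0: circuit gives 1, formula gives 0.

No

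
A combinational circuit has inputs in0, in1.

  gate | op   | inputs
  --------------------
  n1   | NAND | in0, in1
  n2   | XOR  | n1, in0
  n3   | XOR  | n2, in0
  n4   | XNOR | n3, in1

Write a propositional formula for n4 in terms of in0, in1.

n1 = in0 NAND in1
n2 = n1 XOR in0 = (in0 NAND in1) XOR in0
n3 = n2 XOR in0 = ((in0 NAND in1) XOR in0) XOR in0
n4 = n3 XNOR in1 = (((in0 NAND in1) XOR in0) XOR in0) XNOR in1

(((in0 NAND in1) XOR in0) XOR in0) XNOR in1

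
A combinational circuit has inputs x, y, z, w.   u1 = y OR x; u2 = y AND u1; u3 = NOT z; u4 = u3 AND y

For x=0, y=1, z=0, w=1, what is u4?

1

u3 = NOT 0 = 1
u4 = 1 AND 1 = 1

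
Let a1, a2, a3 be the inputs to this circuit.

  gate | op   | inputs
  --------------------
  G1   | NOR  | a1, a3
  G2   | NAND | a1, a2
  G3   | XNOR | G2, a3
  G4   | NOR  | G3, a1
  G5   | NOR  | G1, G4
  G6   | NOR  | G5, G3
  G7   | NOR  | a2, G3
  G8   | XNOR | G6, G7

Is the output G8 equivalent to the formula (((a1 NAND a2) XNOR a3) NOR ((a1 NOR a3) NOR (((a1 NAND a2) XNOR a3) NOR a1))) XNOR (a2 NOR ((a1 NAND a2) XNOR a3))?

G1 = a1 NOR a3
G2 = a1 NAND a2
G3 = G2 XNOR a3 = (a1 NAND a2) XNOR a3
G4 = G3 NOR a1 = ((a1 NAND a2) XNOR a3) NOR a1
G5 = G1 NOR G4 = (a1 NOR a3) NOR (((a1 NAND a2) XNOR a3) NOR a1)
G6 = G5 NOR G3 = ((a1 NOR a3) NOR (((a1 NAND a2) XNOR a3) NOR a1)) NOR ((a1 NAND a2) XNOR a3)
G7 = a2 NOR G3 = a2 NOR ((a1 NAND a2) XNOR a3)
G8 = G6 XNOR G7 = (((a1 NOR a3) NOR (((a1 NAND a2) XNOR a3) NOR a1)) NOR ((a1 NAND a2) XNOR a3)) XNOR (a2 NOR ((a1 NAND a2) XNOR a3))
At a1=0, a2=1, a3=0: circuit gives 0, formula gives 0.
At a1=0, a2=0, a3=0: circuit gives 1, formula gives 1.
Agrees on all 8 inputs.

Yes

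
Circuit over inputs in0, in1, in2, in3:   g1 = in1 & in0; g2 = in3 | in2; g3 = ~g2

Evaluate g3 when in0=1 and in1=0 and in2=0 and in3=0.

g2 = 0 | 0 = 0
g3 = ~0 = 1

1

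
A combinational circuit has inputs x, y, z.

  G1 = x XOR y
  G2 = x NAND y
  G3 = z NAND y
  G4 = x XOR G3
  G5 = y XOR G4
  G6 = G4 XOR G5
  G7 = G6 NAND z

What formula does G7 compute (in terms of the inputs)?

((x XOR (z NAND y)) XOR (y XOR (x XOR (z NAND y)))) NAND z

G3 = z NAND y
G4 = x XOR G3 = x XOR (z NAND y)
G5 = y XOR G4 = y XOR (x XOR (z NAND y))
G6 = G4 XOR G5 = (x XOR (z NAND y)) XOR (y XOR (x XOR (z NAND y)))
G7 = G6 NAND z = ((x XOR (z NAND y)) XOR (y XOR (x XOR (z NAND y)))) NAND z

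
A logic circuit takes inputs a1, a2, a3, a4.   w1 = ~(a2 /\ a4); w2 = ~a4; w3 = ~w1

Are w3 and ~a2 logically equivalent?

w1 = ~(a2 /\ a4)
w3 = ~w1 = ~(~(a2 /\ a4))
At a1=0, a2=0, a3=0, a4=0: circuit gives 0, formula gives 1.

No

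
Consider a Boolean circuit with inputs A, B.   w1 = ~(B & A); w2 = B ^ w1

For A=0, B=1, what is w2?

0

w1 = ~(1 & 0) = 1
w2 = 1 ^ 1 = 0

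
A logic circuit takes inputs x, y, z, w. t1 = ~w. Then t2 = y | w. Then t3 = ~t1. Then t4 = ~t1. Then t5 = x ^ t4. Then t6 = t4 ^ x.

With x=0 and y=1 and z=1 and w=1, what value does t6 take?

1

t1 = ~1 = 0
t4 = ~0 = 1
t6 = 1 ^ 0 = 1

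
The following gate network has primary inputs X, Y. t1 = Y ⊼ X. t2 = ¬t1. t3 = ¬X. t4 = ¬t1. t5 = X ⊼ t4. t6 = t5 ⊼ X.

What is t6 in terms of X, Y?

t1 = Y ⊼ X
t4 = ¬t1 = ¬(Y ⊼ X)
t5 = X ⊼ t4 = X ⊼ ¬(Y ⊼ X)
t6 = t5 ⊼ X = (X ⊼ ¬(Y ⊼ X)) ⊼ X

(X ⊼ ¬(Y ⊼ X)) ⊼ X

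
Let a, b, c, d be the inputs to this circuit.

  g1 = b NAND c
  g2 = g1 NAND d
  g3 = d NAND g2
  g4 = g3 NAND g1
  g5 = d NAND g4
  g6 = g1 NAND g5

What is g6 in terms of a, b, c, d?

g1 = b NAND c
g2 = g1 NAND d = (b NAND c) NAND d
g3 = d NAND g2 = d NAND ((b NAND c) NAND d)
g4 = g3 NAND g1 = (d NAND ((b NAND c) NAND d)) NAND (b NAND c)
g5 = d NAND g4 = d NAND ((d NAND ((b NAND c) NAND d)) NAND (b NAND c))
g6 = g1 NAND g5 = (b NAND c) NAND (d NAND ((d NAND ((b NAND c) NAND d)) NAND (b NAND c)))

(b NAND c) NAND (d NAND ((d NAND ((b NAND c) NAND d)) NAND (b NAND c)))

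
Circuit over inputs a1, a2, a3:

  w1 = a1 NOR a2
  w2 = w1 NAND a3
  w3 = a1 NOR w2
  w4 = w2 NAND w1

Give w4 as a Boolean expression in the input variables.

w1 = a1 NOR a2
w2 = w1 NAND a3 = (a1 NOR a2) NAND a3
w4 = w2 NAND w1 = ((a1 NOR a2) NAND a3) NAND (a1 NOR a2)

((a1 NOR a2) NAND a3) NAND (a1 NOR a2)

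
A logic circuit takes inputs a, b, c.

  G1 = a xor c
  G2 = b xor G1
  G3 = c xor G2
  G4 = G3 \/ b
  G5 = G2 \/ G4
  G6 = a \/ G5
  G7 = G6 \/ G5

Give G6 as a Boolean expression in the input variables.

G1 = a xor c
G2 = b xor G1 = b xor (a xor c)
G3 = c xor G2 = c xor (b xor (a xor c))
G4 = G3 \/ b = (c xor (b xor (a xor c))) \/ b
G5 = G2 \/ G4 = (b xor (a xor c)) \/ ((c xor (b xor (a xor c))) \/ b)
G6 = a \/ G5 = a \/ ((b xor (a xor c)) \/ ((c xor (b xor (a xor c))) \/ b))

a \/ ((b xor (a xor c)) \/ ((c xor (b xor (a xor c))) \/ b))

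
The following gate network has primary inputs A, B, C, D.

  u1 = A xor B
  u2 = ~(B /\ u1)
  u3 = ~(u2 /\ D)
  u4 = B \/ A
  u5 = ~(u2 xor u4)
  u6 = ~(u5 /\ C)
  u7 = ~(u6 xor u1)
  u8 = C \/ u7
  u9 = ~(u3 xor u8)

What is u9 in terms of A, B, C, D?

u1 = A xor B
u2 = ~(B /\ u1) = ~(B /\ (A xor B))
u3 = ~(u2 /\ D) = ~((~(B /\ (A xor B))) /\ D)
u4 = B \/ A
u5 = ~(u2 xor u4) = ~((~(B /\ (A xor B))) xor (B \/ A))
u6 = ~(u5 /\ C) = ~((~((~(B /\ (A xor B))) xor (B \/ A))) /\ C)
u7 = ~(u6 xor u1) = ~((~((~((~(B /\ (A xor B))) xor (B \/ A))) /\ C)) xor (A xor B))
u8 = C \/ u7 = C \/ (~((~((~((~(B /\ (A xor B))) xor (B \/ A))) /\ C)) xor (A xor B)))
u9 = ~(u3 xor u8) = ~((~((~(B /\ (A xor B))) /\ D)) xor (C \/ (~((~((~((~(B /\ (A xor B))) xor (B \/ A))) /\ C)) xor (A xor B)))))

~((~((~(B /\ (A xor B))) /\ D)) xor (C \/ (~((~((~((~(B /\ (A xor B))) xor (B \/ A))) /\ C)) xor (A xor B)))))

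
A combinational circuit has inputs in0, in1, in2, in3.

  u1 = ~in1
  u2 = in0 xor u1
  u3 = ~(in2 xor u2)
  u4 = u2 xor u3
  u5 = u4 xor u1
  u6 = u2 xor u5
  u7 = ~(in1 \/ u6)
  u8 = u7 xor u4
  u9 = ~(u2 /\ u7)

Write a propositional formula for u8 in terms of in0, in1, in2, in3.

u1 = ~in1
u2 = in0 xor u1 = in0 xor ~in1
u3 = ~(in2 xor u2) = ~(in2 xor (in0 xor ~in1))
u4 = u2 xor u3 = (in0 xor ~in1) xor (~(in2 xor (in0 xor ~in1)))
u5 = u4 xor u1 = ((in0 xor ~in1) xor (~(in2 xor (in0 xor ~in1)))) xor ~in1
u6 = u2 xor u5 = (in0 xor ~in1) xor (((in0 xor ~in1) xor (~(in2 xor (in0 xor ~in1)))) xor ~in1)
u7 = ~(in1 \/ u6) = ~(in1 \/ ((in0 xor ~in1) xor (((in0 xor ~in1) xor (~(in2 xor (in0 xor ~in1)))) xor ~in1)))
u8 = u7 xor u4 = (~(in1 \/ ((in0 xor ~in1) xor (((in0 xor ~in1) xor (~(in2 xor (in0 xor ~in1)))) xor ~in1)))) xor ((in0 xor ~in1) xor (~(in2 xor (in0 xor ~in1))))

(~(in1 \/ ((in0 xor ~in1) xor (((in0 xor ~in1) xor (~(in2 xor (in0 xor ~in1)))) xor ~in1)))) xor ((in0 xor ~in1) xor (~(in2 xor (in0 xor ~in1))))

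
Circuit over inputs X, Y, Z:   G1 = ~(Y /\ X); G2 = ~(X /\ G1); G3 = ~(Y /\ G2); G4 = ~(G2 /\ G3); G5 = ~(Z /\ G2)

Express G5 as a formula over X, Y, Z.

G1 = ~(Y /\ X)
G2 = ~(X /\ G1) = ~(X /\ (~(Y /\ X)))
G5 = ~(Z /\ G2) = ~(Z /\ (~(X /\ (~(Y /\ X)))))

~(Z /\ (~(X /\ (~(Y /\ X)))))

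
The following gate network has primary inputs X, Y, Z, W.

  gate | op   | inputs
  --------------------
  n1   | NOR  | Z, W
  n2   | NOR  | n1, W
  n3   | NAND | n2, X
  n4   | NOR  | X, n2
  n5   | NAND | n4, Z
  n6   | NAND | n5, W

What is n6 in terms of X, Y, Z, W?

((X NOR ((Z NOR W) NOR W)) NAND Z) NAND W

n1 = Z NOR W
n2 = n1 NOR W = (Z NOR W) NOR W
n4 = X NOR n2 = X NOR ((Z NOR W) NOR W)
n5 = n4 NAND Z = (X NOR ((Z NOR W) NOR W)) NAND Z
n6 = n5 NAND W = ((X NOR ((Z NOR W) NOR W)) NAND Z) NAND W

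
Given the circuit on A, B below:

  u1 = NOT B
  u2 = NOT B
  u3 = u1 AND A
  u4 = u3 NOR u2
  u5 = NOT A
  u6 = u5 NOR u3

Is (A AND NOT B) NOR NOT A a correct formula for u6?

Yes

u1 = NOT B
u3 = u1 AND A = NOT B AND A
u5 = NOT A
u6 = u5 NOR u3 = NOT A NOR (NOT B AND A)
At A=0, B=0: circuit gives 0, formula gives 0.
At A=1, B=1: circuit gives 1, formula gives 1.
Agrees on all 4 inputs.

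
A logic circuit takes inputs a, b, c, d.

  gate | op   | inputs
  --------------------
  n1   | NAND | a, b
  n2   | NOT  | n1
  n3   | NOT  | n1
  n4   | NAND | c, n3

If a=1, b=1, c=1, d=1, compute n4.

n1 = 1 NAND 1 = 0
n3 = NOT 0 = 1
n4 = 1 NAND 1 = 0

0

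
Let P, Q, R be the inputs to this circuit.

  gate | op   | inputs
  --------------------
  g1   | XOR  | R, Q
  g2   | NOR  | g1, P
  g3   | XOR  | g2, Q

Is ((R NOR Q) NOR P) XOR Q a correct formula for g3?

g1 = R XOR Q
g2 = g1 NOR P = (R XOR Q) NOR P
g3 = g2 XOR Q = ((R XOR Q) NOR P) XOR Q
At P=0, Q=0, R=0: circuit gives 1, formula gives 0.

No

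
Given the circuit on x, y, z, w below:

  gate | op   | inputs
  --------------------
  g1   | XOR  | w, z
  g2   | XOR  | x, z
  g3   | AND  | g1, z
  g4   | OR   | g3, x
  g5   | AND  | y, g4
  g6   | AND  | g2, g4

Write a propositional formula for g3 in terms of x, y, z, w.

(w XOR z) AND z

g1 = w XOR z
g3 = g1 AND z = (w XOR z) AND z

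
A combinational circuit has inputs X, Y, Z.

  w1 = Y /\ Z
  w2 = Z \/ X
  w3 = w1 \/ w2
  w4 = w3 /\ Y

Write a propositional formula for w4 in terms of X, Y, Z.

w1 = Y /\ Z
w2 = Z \/ X
w3 = w1 \/ w2 = (Y /\ Z) \/ (Z \/ X)
w4 = w3 /\ Y = ((Y /\ Z) \/ (Z \/ X)) /\ Y

((Y /\ Z) \/ (Z \/ X)) /\ Y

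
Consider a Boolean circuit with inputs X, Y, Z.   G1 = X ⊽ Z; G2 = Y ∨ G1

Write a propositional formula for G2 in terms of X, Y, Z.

G1 = X ⊽ Z
G2 = Y ∨ G1 = Y ∨ (X ⊽ Z)

Y ∨ (X ⊽ Z)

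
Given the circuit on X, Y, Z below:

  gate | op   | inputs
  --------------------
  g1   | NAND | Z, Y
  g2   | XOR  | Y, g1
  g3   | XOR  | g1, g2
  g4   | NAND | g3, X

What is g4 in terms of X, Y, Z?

g1 = Z NAND Y
g2 = Y XOR g1 = Y XOR (Z NAND Y)
g3 = g1 XOR g2 = (Z NAND Y) XOR (Y XOR (Z NAND Y))
g4 = g3 NAND X = ((Z NAND Y) XOR (Y XOR (Z NAND Y))) NAND X

((Z NAND Y) XOR (Y XOR (Z NAND Y))) NAND X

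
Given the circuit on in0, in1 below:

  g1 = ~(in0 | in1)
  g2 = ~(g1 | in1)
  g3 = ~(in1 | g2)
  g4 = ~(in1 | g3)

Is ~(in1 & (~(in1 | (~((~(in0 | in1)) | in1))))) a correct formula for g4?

g1 = ~(in0 | in1)
g2 = ~(g1 | in1) = ~((~(in0 | in1)) | in1)
g3 = ~(in1 | g2) = ~(in1 | (~((~(in0 | in1)) | in1)))
g4 = ~(in1 | g3) = ~(in1 | (~(in1 | (~((~(in0 | in1)) | in1)))))
At in0=0, in1=0: circuit gives 0, formula gives 1.

No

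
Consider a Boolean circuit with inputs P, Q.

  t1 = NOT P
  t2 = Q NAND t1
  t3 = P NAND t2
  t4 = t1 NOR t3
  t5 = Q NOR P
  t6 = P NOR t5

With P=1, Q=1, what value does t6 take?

t5 = 1 NOR 1 = 0
t6 = 1 NOR 0 = 0

0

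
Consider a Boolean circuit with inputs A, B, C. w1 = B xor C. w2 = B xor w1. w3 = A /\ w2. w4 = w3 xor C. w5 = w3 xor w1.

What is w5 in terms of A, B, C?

(A /\ (B xor (B xor C))) xor (B xor C)

w1 = B xor C
w2 = B xor w1 = B xor (B xor C)
w3 = A /\ w2 = A /\ (B xor (B xor C))
w5 = w3 xor w1 = (A /\ (B xor (B xor C))) xor (B xor C)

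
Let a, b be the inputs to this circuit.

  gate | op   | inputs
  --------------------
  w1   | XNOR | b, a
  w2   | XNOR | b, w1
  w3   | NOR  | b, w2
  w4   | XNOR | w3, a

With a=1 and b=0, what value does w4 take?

0

w1 = 0 XNOR 1 = 0
w2 = 0 XNOR 0 = 1
w3 = 0 NOR 1 = 0
w4 = 0 XNOR 1 = 0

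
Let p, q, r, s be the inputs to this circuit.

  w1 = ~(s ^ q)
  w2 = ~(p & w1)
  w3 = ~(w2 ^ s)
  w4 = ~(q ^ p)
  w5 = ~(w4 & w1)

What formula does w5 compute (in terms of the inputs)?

~((~(q ^ p)) & (~(s ^ q)))

w1 = ~(s ^ q)
w4 = ~(q ^ p)
w5 = ~(w4 & w1) = ~((~(q ^ p)) & (~(s ^ q)))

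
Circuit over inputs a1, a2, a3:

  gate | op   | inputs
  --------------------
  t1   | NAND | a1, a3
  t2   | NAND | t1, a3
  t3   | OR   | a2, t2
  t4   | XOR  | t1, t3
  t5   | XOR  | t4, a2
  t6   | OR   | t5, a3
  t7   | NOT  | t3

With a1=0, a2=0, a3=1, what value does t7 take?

t1 = 0 NAND 1 = 1
t2 = 1 NAND 1 = 0
t3 = 0 OR 0 = 0
t7 = NOT 0 = 1

1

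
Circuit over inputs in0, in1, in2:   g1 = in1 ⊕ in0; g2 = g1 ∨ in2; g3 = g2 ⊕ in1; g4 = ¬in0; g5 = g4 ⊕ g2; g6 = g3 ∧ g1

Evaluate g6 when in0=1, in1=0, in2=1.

1

g1 = 0 ⊕ 1 = 1
g2 = 1 ∨ 1 = 1
g3 = 1 ⊕ 0 = 1
g6 = 1 ∧ 1 = 1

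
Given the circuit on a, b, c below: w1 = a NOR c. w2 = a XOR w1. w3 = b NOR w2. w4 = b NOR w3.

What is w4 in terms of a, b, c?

b NOR (b NOR (a XOR (a NOR c)))

w1 = a NOR c
w2 = a XOR w1 = a XOR (a NOR c)
w3 = b NOR w2 = b NOR (a XOR (a NOR c))
w4 = b NOR w3 = b NOR (b NOR (a XOR (a NOR c)))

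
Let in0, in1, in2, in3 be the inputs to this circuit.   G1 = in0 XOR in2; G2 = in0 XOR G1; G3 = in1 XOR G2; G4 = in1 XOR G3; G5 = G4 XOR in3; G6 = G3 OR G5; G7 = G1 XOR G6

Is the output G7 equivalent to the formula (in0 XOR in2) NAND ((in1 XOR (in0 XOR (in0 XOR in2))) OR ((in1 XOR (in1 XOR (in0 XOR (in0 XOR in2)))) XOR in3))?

No

G1 = in0 XOR in2
G2 = in0 XOR G1 = in0 XOR (in0 XOR in2)
G3 = in1 XOR G2 = in1 XOR (in0 XOR (in0 XOR in2))
G4 = in1 XOR G3 = in1 XOR (in1 XOR (in0 XOR (in0 XOR in2)))
G5 = G4 XOR in3 = (in1 XOR (in1 XOR (in0 XOR (in0 XOR in2)))) XOR in3
G6 = G3 OR G5 = (in1 XOR (in0 XOR (in0 XOR in2))) OR ((in1 XOR (in1 XOR (in0 XOR (in0 XOR in2)))) XOR in3)
G7 = G1 XOR G6 = (in0 XOR in2) XOR ((in1 XOR (in0 XOR (in0 XOR in2))) OR ((in1 XOR (in1 XOR (in0 XOR (in0 XOR in2)))) XOR in3))
At in0=0, in1=0, in2=0, in3=0: circuit gives 0, formula gives 1.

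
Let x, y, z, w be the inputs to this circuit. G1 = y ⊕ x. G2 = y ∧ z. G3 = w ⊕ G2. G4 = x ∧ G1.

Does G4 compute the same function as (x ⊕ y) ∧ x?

G1 = y ⊕ x
G4 = x ∧ G1 = x ∧ (y ⊕ x)
At x=0, y=0, z=0, w=0: circuit gives 0, formula gives 0.
At x=1, y=0, z=0, w=0: circuit gives 1, formula gives 1.
Agrees on all 16 inputs.

Yes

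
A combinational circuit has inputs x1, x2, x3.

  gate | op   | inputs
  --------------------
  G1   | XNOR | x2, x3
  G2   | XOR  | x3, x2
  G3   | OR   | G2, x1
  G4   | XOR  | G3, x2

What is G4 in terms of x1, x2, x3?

G2 = x3 XOR x2
G3 = G2 OR x1 = (x3 XOR x2) OR x1
G4 = G3 XOR x2 = ((x3 XOR x2) OR x1) XOR x2

((x3 XOR x2) OR x1) XOR x2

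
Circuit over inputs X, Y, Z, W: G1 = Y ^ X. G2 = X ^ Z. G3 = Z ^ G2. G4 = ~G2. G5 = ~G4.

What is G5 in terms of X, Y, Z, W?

~~(X ^ Z)

G2 = X ^ Z
G4 = ~G2 = ~(X ^ Z)
G5 = ~G4 = ~~(X ^ Z)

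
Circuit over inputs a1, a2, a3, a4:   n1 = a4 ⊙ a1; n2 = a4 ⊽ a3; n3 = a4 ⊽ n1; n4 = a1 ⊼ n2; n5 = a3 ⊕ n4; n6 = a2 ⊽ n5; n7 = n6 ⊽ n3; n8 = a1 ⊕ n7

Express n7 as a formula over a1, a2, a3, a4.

n1 = a4 ⊙ a1
n2 = a4 ⊽ a3
n3 = a4 ⊽ n1 = a4 ⊽ (a4 ⊙ a1)
n4 = a1 ⊼ n2 = a1 ⊼ (a4 ⊽ a3)
n5 = a3 ⊕ n4 = a3 ⊕ (a1 ⊼ (a4 ⊽ a3))
n6 = a2 ⊽ n5 = a2 ⊽ (a3 ⊕ (a1 ⊼ (a4 ⊽ a3)))
n7 = n6 ⊽ n3 = (a2 ⊽ (a3 ⊕ (a1 ⊼ (a4 ⊽ a3)))) ⊽ (a4 ⊽ (a4 ⊙ a1))

(a2 ⊽ (a3 ⊕ (a1 ⊼ (a4 ⊽ a3)))) ⊽ (a4 ⊽ (a4 ⊙ a1))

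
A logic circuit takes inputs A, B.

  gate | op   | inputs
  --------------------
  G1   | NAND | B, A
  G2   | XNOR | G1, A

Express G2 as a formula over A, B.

(B NAND A) XNOR A

G1 = B NAND A
G2 = G1 XNOR A = (B NAND A) XNOR A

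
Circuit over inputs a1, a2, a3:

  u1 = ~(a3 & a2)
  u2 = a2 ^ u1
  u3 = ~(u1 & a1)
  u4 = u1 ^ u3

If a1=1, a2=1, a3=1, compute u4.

1

u1 = ~(1 & 1) = 0
u3 = ~(0 & 1) = 1
u4 = 0 ^ 1 = 1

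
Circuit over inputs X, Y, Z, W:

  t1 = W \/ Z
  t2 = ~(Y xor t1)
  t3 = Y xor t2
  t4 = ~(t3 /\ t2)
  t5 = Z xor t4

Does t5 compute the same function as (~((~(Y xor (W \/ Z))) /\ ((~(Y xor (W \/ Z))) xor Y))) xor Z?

t1 = W \/ Z
t2 = ~(Y xor t1) = ~(Y xor (W \/ Z))
t3 = Y xor t2 = Y xor (~(Y xor (W \/ Z)))
t4 = ~(t3 /\ t2) = ~((Y xor (~(Y xor (W \/ Z)))) /\ (~(Y xor (W \/ Z))))
t5 = Z xor t4 = Z xor (~((Y xor (~(Y xor (W \/ Z)))) /\ (~(Y xor (W \/ Z)))))
At X=0, Y=0, Z=0, W=0: circuit gives 0, formula gives 0.
At X=0, Y=0, Z=0, W=1: circuit gives 1, formula gives 1.
Agrees on all 16 inputs.

Yes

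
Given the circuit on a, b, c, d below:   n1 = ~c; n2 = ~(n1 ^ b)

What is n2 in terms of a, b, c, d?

~(~c ^ b)

n1 = ~c
n2 = ~(n1 ^ b) = ~(~c ^ b)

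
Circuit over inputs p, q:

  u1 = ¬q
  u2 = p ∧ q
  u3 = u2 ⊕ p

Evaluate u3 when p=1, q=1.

0

u2 = 1 ∧ 1 = 1
u3 = 1 ⊕ 1 = 0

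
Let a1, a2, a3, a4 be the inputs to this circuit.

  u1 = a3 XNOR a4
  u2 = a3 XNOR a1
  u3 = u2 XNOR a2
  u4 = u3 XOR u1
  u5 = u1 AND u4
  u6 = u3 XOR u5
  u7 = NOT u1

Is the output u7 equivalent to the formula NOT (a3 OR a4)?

u1 = a3 XNOR a4
u7 = NOT u1 = NOT (a3 XNOR a4)
At a1=0, a2=0, a3=0, a4=0: circuit gives 0, formula gives 1.

No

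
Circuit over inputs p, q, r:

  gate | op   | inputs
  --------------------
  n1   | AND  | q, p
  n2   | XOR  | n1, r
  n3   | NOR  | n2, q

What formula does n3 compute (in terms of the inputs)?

((q AND p) XOR r) NOR q

n1 = q AND p
n2 = n1 XOR r = (q AND p) XOR r
n3 = n2 NOR q = ((q AND p) XOR r) NOR q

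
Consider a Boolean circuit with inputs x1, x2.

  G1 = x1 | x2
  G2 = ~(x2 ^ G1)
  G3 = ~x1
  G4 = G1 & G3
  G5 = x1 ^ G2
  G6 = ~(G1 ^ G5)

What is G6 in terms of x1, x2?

~((x1 | x2) ^ (x1 ^ (~(x2 ^ (x1 | x2)))))

G1 = x1 | x2
G2 = ~(x2 ^ G1) = ~(x2 ^ (x1 | x2))
G5 = x1 ^ G2 = x1 ^ (~(x2 ^ (x1 | x2)))
G6 = ~(G1 ^ G5) = ~((x1 | x2) ^ (x1 ^ (~(x2 ^ (x1 | x2)))))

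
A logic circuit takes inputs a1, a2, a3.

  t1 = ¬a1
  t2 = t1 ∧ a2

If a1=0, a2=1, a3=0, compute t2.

1

t1 = ¬0 = 1
t2 = 1 ∧ 1 = 1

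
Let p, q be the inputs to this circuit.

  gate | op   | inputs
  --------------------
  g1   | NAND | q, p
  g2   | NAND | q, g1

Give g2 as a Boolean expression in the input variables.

g1 = q NAND p
g2 = q NAND g1 = q NAND (q NAND p)

q NAND (q NAND p)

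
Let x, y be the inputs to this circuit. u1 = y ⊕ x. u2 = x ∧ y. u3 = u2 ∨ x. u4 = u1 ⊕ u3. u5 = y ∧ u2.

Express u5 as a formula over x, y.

y ∧ (x ∧ y)

u2 = x ∧ y
u5 = y ∧ u2 = y ∧ (x ∧ y)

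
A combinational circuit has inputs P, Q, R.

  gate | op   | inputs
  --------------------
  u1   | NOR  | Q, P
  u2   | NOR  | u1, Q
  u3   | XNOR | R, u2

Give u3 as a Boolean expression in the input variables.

R XNOR ((Q NOR P) NOR Q)

u1 = Q NOR P
u2 = u1 NOR Q = (Q NOR P) NOR Q
u3 = R XNOR u2 = R XNOR ((Q NOR P) NOR Q)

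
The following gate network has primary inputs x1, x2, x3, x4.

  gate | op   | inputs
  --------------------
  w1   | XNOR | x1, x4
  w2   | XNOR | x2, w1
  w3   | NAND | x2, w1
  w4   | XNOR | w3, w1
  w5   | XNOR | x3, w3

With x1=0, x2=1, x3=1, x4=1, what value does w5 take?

1

w1 = 0 XNOR 1 = 0
w3 = 1 NAND 0 = 1
w5 = 1 XNOR 1 = 1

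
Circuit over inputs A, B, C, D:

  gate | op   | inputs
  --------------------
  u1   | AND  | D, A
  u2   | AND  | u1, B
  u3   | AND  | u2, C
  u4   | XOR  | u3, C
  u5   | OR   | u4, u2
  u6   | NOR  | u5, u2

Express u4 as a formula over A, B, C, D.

u1 = D AND A
u2 = u1 AND B = (D AND A) AND B
u3 = u2 AND C = ((D AND A) AND B) AND C
u4 = u3 XOR C = (((D AND A) AND B) AND C) XOR C

(((D AND A) AND B) AND C) XOR C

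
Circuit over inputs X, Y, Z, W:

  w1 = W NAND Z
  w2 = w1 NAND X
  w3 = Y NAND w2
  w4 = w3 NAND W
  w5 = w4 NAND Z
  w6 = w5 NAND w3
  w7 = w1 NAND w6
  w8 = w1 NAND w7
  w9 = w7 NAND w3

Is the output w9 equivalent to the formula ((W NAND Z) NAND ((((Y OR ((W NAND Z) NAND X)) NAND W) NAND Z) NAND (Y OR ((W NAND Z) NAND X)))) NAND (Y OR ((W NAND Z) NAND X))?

No

w1 = W NAND Z
w2 = w1 NAND X = (W NAND Z) NAND X
w3 = Y NAND w2 = Y NAND ((W NAND Z) NAND X)
w4 = w3 NAND W = (Y NAND ((W NAND Z) NAND X)) NAND W
w5 = w4 NAND Z = ((Y NAND ((W NAND Z) NAND X)) NAND W) NAND Z
w6 = w5 NAND w3 = (((Y NAND ((W NAND Z) NAND X)) NAND W) NAND Z) NAND (Y NAND ((W NAND Z) NAND X))
w7 = w1 NAND w6 = (W NAND Z) NAND ((((Y NAND ((W NAND Z) NAND X)) NAND W) NAND Z) NAND (Y NAND ((W NAND Z) NAND X)))
w9 = w7 NAND w3 = ((W NAND Z) NAND ((((Y NAND ((W NAND Z) NAND X)) NAND W) NAND Z) NAND (Y NAND ((W NAND Z) NAND X)))) NAND (Y NAND ((W NAND Z) NAND X))
At X=0, Y=1, Z=0, W=0: circuit gives 1, formula gives 0.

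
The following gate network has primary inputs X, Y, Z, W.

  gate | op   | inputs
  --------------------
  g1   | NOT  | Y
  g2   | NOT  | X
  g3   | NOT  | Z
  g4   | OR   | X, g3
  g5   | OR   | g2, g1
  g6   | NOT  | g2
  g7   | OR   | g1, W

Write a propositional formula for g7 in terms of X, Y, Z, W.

g1 = NOT Y
g7 = g1 OR W = NOT Y OR W

NOT Y OR W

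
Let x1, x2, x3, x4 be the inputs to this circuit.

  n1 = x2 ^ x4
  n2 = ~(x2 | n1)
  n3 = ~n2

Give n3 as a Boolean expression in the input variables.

n1 = x2 ^ x4
n2 = ~(x2 | n1) = ~(x2 | (x2 ^ x4))
n3 = ~n2 = ~(~(x2 | (x2 ^ x4)))

~(~(x2 | (x2 ^ x4)))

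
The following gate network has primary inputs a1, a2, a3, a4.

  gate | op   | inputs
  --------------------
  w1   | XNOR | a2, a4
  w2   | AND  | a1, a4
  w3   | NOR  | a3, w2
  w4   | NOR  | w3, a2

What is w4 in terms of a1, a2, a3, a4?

(a3 NOR (a1 AND a4)) NOR a2

w2 = a1 AND a4
w3 = a3 NOR w2 = a3 NOR (a1 AND a4)
w4 = w3 NOR a2 = (a3 NOR (a1 AND a4)) NOR a2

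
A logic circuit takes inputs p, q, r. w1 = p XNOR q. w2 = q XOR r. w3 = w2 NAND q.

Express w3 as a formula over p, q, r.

(q XOR r) NAND q

w2 = q XOR r
w3 = w2 NAND q = (q XOR r) NAND q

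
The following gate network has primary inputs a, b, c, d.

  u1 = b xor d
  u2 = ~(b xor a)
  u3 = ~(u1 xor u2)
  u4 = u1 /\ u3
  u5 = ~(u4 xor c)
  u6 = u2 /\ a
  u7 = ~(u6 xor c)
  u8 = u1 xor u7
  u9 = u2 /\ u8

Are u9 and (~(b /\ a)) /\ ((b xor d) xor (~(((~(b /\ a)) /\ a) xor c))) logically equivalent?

u1 = b xor d
u2 = ~(b xor a)
u6 = u2 /\ a = (~(b xor a)) /\ a
u7 = ~(u6 xor c) = ~(((~(b xor a)) /\ a) xor c)
u8 = u1 xor u7 = (b xor d) xor (~(((~(b xor a)) /\ a) xor c))
u9 = u2 /\ u8 = (~(b xor a)) /\ ((b xor d) xor (~(((~(b xor a)) /\ a) xor c)))
At a=0, b=1, c=0, d=1: circuit gives 0, formula gives 1.

No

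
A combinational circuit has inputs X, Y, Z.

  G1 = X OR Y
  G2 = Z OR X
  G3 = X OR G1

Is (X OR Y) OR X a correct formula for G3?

Yes

G1 = X OR Y
G3 = X OR G1 = X OR (X OR Y)
At X=0, Y=0, Z=0: circuit gives 0, formula gives 0.
At X=0, Y=1, Z=0: circuit gives 1, formula gives 1.
Agrees on all 8 inputs.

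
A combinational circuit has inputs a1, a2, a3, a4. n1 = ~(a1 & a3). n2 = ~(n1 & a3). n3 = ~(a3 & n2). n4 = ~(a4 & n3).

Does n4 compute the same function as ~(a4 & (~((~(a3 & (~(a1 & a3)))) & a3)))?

Yes

n1 = ~(a1 & a3)
n2 = ~(n1 & a3) = ~((~(a1 & a3)) & a3)
n3 = ~(a3 & n2) = ~(a3 & (~((~(a1 & a3)) & a3)))
n4 = ~(a4 & n3) = ~(a4 & (~(a3 & (~((~(a1 & a3)) & a3)))))
At a1=0, a2=0, a3=0, a4=1: circuit gives 0, formula gives 0.
At a1=0, a2=0, a3=0, a4=0: circuit gives 1, formula gives 1.
Agrees on all 16 inputs.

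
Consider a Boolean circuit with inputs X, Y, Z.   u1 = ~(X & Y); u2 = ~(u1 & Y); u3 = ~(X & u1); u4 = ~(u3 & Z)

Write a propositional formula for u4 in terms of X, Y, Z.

u1 = ~(X & Y)
u3 = ~(X & u1) = ~(X & (~(X & Y)))
u4 = ~(u3 & Z) = ~((~(X & (~(X & Y)))) & Z)

~((~(X & (~(X & Y)))) & Z)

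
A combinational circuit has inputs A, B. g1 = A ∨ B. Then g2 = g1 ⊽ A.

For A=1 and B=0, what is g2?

0

g1 = 1 ∨ 0 = 1
g2 = 1 ⊽ 1 = 0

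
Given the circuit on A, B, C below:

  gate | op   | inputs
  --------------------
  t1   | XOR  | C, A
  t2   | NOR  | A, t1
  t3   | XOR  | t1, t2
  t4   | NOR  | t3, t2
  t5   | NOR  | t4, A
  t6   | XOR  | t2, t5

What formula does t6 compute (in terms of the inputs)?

(A NOR (C XOR A)) XOR ((((C XOR A) XOR (A NOR (C XOR A))) NOR (A NOR (C XOR A))) NOR A)

t1 = C XOR A
t2 = A NOR t1 = A NOR (C XOR A)
t3 = t1 XOR t2 = (C XOR A) XOR (A NOR (C XOR A))
t4 = t3 NOR t2 = ((C XOR A) XOR (A NOR (C XOR A))) NOR (A NOR (C XOR A))
t5 = t4 NOR A = (((C XOR A) XOR (A NOR (C XOR A))) NOR (A NOR (C XOR A))) NOR A
t6 = t2 XOR t5 = (A NOR (C XOR A)) XOR ((((C XOR A) XOR (A NOR (C XOR A))) NOR (A NOR (C XOR A))) NOR A)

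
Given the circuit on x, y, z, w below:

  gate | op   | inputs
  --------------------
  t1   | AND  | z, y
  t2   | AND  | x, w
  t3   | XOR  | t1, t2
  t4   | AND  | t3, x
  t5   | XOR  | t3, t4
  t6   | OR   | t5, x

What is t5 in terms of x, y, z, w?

t1 = z AND y
t2 = x AND w
t3 = t1 XOR t2 = (z AND y) XOR (x AND w)
t4 = t3 AND x = ((z AND y) XOR (x AND w)) AND x
t5 = t3 XOR t4 = ((z AND y) XOR (x AND w)) XOR (((z AND y) XOR (x AND w)) AND x)

((z AND y) XOR (x AND w)) XOR (((z AND y) XOR (x AND w)) AND x)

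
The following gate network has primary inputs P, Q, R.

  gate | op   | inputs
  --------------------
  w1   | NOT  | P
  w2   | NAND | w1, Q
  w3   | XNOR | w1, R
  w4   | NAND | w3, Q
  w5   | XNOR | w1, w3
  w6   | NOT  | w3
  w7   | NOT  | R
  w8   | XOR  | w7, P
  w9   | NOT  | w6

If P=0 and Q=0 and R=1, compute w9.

1

w1 = NOT 0 = 1
w3 = 1 XNOR 1 = 1
w6 = NOT 1 = 0
w9 = NOT 0 = 1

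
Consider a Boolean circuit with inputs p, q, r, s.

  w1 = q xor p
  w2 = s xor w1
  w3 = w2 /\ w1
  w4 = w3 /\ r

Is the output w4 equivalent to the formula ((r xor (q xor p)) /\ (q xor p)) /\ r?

w1 = q xor p
w2 = s xor w1 = s xor (q xor p)
w3 = w2 /\ w1 = (s xor (q xor p)) /\ (q xor p)
w4 = w3 /\ r = ((s xor (q xor p)) /\ (q xor p)) /\ r
At p=0, q=1, r=1, s=0: circuit gives 1, formula gives 0.

No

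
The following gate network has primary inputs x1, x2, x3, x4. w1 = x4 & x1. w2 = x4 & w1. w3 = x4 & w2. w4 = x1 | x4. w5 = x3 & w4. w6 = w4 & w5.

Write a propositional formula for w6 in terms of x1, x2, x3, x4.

w4 = x1 | x4
w5 = x3 & w4 = x3 & (x1 | x4)
w6 = w4 & w5 = (x1 | x4) & (x3 & (x1 | x4))

(x1 | x4) & (x3 & (x1 | x4))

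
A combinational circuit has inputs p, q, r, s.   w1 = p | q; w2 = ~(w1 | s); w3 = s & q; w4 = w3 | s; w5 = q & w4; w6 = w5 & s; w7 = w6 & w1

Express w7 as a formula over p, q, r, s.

((q & ((s & q) | s)) & s) & (p | q)

w1 = p | q
w3 = s & q
w4 = w3 | s = (s & q) | s
w5 = q & w4 = q & ((s & q) | s)
w6 = w5 & s = (q & ((s & q) | s)) & s
w7 = w6 & w1 = ((q & ((s & q) | s)) & s) & (p | q)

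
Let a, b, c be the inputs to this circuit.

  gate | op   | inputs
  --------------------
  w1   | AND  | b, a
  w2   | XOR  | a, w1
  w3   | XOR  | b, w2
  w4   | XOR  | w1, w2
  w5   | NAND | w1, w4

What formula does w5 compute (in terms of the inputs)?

w1 = b AND a
w2 = a XOR w1 = a XOR (b AND a)
w4 = w1 XOR w2 = (b AND a) XOR (a XOR (b AND a))
w5 = w1 NAND w4 = (b AND a) NAND ((b AND a) XOR (a XOR (b AND a)))

(b AND a) NAND ((b AND a) XOR (a XOR (b AND a)))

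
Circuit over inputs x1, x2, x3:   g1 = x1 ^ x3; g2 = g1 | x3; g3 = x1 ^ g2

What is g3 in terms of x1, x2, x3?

x1 ^ ((x1 ^ x3) | x3)

g1 = x1 ^ x3
g2 = g1 | x3 = (x1 ^ x3) | x3
g3 = x1 ^ g2 = x1 ^ ((x1 ^ x3) | x3)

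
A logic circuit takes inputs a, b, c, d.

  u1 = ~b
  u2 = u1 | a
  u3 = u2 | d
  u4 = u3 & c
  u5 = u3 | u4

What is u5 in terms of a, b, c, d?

((~b | a) | d) | (((~b | a) | d) & c)

u1 = ~b
u2 = u1 | a = ~b | a
u3 = u2 | d = (~b | a) | d
u4 = u3 & c = ((~b | a) | d) & c
u5 = u3 | u4 = ((~b | a) | d) | (((~b | a) | d) & c)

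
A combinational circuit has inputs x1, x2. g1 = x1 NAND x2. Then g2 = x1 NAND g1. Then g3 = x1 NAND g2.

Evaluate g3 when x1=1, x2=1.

0

g1 = 1 NAND 1 = 0
g2 = 1 NAND 0 = 1
g3 = 1 NAND 1 = 0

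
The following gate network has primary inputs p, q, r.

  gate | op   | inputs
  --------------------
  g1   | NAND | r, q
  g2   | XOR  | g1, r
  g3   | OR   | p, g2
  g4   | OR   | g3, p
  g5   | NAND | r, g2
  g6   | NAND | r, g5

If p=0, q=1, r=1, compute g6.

g1 = 1 NAND 1 = 0
g2 = 0 XOR 1 = 1
g5 = 1 NAND 1 = 0
g6 = 1 NAND 0 = 1

1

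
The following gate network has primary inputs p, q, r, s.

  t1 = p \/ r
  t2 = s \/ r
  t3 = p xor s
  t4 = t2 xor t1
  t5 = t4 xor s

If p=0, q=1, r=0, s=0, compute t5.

t1 = 0 \/ 0 = 0
t2 = 0 \/ 0 = 0
t4 = 0 xor 0 = 0
t5 = 0 xor 0 = 0

0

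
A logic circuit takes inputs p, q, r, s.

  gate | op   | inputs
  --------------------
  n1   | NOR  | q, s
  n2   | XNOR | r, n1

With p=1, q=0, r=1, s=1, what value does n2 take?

n1 = 0 NOR 1 = 0
n2 = 1 XNOR 0 = 0

0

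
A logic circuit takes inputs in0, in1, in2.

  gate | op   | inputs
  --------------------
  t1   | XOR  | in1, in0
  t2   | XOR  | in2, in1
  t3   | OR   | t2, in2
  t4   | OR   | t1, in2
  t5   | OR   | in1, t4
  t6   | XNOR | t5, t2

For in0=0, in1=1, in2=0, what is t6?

t1 = 1 XOR 0 = 1
t2 = 0 XOR 1 = 1
t4 = 1 OR 0 = 1
t5 = 1 OR 1 = 1
t6 = 1 XNOR 1 = 1

1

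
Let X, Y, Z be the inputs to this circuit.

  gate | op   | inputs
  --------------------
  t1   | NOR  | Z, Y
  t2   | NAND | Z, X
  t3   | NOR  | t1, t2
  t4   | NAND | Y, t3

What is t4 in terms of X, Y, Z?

t1 = Z NOR Y
t2 = Z NAND X
t3 = t1 NOR t2 = (Z NOR Y) NOR (Z NAND X)
t4 = Y NAND t3 = Y NAND ((Z NOR Y) NOR (Z NAND X))

Y NAND ((Z NOR Y) NOR (Z NAND X))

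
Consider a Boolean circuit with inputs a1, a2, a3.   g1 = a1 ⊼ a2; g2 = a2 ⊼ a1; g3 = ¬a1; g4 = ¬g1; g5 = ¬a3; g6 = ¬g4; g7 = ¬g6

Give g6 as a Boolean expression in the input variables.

g1 = a1 ⊼ a2
g4 = ¬g1 = ¬(a1 ⊼ a2)
g6 = ¬g4 = ¬¬(a1 ⊼ a2)

¬¬(a1 ⊼ a2)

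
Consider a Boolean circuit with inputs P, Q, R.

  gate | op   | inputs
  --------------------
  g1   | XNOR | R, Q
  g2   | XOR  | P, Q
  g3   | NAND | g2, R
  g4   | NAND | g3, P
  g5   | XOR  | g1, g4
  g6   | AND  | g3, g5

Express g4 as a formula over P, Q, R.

((P XOR Q) NAND R) NAND P

g2 = P XOR Q
g3 = g2 NAND R = (P XOR Q) NAND R
g4 = g3 NAND P = ((P XOR Q) NAND R) NAND P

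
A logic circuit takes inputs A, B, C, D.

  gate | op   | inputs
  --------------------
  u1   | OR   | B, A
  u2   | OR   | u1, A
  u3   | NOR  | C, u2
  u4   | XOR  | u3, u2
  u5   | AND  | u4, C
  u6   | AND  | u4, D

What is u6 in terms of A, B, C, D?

((C NOR ((B OR A) OR A)) XOR ((B OR A) OR A)) AND D

u1 = B OR A
u2 = u1 OR A = (B OR A) OR A
u3 = C NOR u2 = C NOR ((B OR A) OR A)
u4 = u3 XOR u2 = (C NOR ((B OR A) OR A)) XOR ((B OR A) OR A)
u6 = u4 AND D = ((C NOR ((B OR A) OR A)) XOR ((B OR A) OR A)) AND D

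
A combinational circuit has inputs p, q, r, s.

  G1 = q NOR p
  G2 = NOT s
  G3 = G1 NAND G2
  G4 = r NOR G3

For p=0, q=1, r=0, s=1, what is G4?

G1 = 1 NOR 0 = 0
G2 = NOT 1 = 0
G3 = 0 NAND 0 = 1
G4 = 0 NOR 1 = 0

0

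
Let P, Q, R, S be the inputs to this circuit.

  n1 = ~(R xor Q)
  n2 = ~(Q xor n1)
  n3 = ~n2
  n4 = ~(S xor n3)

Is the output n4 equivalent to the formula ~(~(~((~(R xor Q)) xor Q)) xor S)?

Yes

n1 = ~(R xor Q)
n2 = ~(Q xor n1) = ~(Q xor (~(R xor Q)))
n3 = ~n2 = ~(~(Q xor (~(R xor Q))))
n4 = ~(S xor n3) = ~(S xor ~(~(Q xor (~(R xor Q)))))
At P=0, Q=0, R=0, S=0: circuit gives 0, formula gives 0.
At P=0, Q=0, R=0, S=1: circuit gives 1, formula gives 1.
Agrees on all 16 inputs.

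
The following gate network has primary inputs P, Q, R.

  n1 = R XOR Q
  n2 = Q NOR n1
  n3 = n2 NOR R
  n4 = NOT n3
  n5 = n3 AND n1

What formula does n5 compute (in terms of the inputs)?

((Q NOR (R XOR Q)) NOR R) AND (R XOR Q)

n1 = R XOR Q
n2 = Q NOR n1 = Q NOR (R XOR Q)
n3 = n2 NOR R = (Q NOR (R XOR Q)) NOR R
n5 = n3 AND n1 = ((Q NOR (R XOR Q)) NOR R) AND (R XOR Q)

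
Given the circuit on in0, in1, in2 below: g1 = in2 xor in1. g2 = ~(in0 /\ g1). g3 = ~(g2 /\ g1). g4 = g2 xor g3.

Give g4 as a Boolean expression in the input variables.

(~(in0 /\ (in2 xor in1))) xor (~((~(in0 /\ (in2 xor in1))) /\ (in2 xor in1)))

g1 = in2 xor in1
g2 = ~(in0 /\ g1) = ~(in0 /\ (in2 xor in1))
g3 = ~(g2 /\ g1) = ~((~(in0 /\ (in2 xor in1))) /\ (in2 xor in1))
g4 = g2 xor g3 = (~(in0 /\ (in2 xor in1))) xor (~((~(in0 /\ (in2 xor in1))) /\ (in2 xor in1)))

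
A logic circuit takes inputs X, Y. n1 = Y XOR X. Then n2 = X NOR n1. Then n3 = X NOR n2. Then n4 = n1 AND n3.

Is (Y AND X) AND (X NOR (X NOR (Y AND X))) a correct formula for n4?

No

n1 = Y XOR X
n2 = X NOR n1 = X NOR (Y XOR X)
n3 = X NOR n2 = X NOR (X NOR (Y XOR X))
n4 = n1 AND n3 = (Y XOR X) AND (X NOR (X NOR (Y XOR X)))
At X=0, Y=1: circuit gives 1, formula gives 0.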